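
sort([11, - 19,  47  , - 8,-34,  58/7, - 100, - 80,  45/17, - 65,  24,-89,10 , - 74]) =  [ - 100, - 89, - 80, - 74, - 65, - 34, - 19 , - 8, 45/17, 58/7,10, 11,24, 47] 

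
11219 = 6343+4876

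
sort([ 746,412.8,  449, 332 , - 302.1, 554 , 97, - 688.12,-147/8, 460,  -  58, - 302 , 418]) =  [ - 688.12,-302.1, - 302, - 58, - 147/8,97,332, 412.8,418, 449,460, 554,746 ]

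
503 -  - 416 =919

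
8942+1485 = 10427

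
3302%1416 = 470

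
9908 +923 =10831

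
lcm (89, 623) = 623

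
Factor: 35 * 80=2800 = 2^4*5^2*7^1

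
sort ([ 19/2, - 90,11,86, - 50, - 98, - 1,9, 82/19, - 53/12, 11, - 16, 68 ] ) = [ - 98, - 90, - 50 ,-16, - 53/12, - 1 , 82/19, 9, 19/2, 11, 11, 68, 86]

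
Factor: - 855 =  - 3^2*5^1*19^1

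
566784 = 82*6912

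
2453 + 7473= 9926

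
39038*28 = 1093064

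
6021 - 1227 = 4794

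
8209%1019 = 57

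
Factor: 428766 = 2^1*3^1 * 13^1 * 23^1 * 239^1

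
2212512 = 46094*48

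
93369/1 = 93369 = 93369.00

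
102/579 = 34/193=0.18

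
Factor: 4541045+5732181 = 2^1*23^1*223331^1 = 10273226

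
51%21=9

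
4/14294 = 2/7147= 0.00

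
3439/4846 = 3439/4846 = 0.71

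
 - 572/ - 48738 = 286/24369 = 0.01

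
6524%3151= 222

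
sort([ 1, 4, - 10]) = [-10,1, 4]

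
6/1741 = 6/1741 = 0.00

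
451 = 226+225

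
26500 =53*500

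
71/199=71/199 = 0.36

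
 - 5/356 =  - 1 + 351/356 = - 0.01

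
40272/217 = 185+127/217 = 185.59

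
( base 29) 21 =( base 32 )1R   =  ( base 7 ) 113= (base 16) 3b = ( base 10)59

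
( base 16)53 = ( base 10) 83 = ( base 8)123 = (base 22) 3h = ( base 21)3K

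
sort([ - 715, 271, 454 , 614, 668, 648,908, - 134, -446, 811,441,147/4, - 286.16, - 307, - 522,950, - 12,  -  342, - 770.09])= [ - 770.09, - 715, - 522, - 446, - 342, - 307, - 286.16, -134 ,-12,147/4, 271, 441, 454, 614,  648,668, 811,908, 950 ] 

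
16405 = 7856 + 8549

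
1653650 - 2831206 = - 1177556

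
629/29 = 629/29 = 21.69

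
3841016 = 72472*53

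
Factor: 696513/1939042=2^( - 1 ) *3^1*7^ ( - 1)*43^( - 1 ) * 3221^( - 1)* 232171^1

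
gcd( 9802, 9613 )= 1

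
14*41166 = 576324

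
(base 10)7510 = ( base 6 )54434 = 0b1110101010110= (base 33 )6TJ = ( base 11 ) 5708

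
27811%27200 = 611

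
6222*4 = 24888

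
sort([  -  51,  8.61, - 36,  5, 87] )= [-51,  -  36,5,  8.61,  87] 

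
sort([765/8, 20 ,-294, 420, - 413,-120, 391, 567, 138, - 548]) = [ - 548,-413 , - 294 ,  -  120, 20, 765/8, 138,391,  420, 567 ]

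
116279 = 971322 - 855043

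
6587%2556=1475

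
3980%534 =242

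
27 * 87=2349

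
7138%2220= 478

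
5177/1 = 5177 = 5177.00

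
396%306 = 90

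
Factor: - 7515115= - 5^1* 163^1 *9221^1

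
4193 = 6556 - 2363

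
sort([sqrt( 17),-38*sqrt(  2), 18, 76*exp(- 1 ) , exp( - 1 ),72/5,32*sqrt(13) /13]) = [-38 *sqrt(2 ),exp( - 1),  sqrt(17) , 32 * sqrt(13 ) /13,72/5,18,76 *exp( - 1) ] 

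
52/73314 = 26/36657 = 0.00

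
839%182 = 111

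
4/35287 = 4/35287  =  0.00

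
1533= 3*511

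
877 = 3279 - 2402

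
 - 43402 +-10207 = -53609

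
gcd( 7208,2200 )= 8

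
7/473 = 7/473 = 0.01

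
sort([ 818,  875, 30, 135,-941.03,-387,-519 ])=[ - 941.03,-519,-387, 30,135, 818, 875 ] 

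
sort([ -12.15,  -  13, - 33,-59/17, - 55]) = [ - 55, - 33,-13,-12.15,-59/17] 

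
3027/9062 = 3027/9062 = 0.33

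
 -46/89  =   - 46/89 = - 0.52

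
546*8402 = 4587492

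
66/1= 66=66.00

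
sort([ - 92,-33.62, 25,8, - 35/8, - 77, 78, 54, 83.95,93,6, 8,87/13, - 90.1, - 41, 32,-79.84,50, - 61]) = [-92, - 90.1, - 79.84, - 77,-61, - 41, - 33.62, - 35/8 , 6,87/13, 8, 8,25,32, 50,54 , 78  ,  83.95,93 ]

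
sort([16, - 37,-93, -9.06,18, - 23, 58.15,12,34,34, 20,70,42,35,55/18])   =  [-93, - 37,-23,- 9.06,55/18,12, 16,18,  20, 34,34,35,42, 58.15,70 ] 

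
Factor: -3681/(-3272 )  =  9/8  =  2^ ( - 3) * 3^2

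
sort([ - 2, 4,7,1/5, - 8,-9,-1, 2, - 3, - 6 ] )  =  [-9, - 8, - 6,-3, - 2,-1,  1/5, 2 , 4,7] 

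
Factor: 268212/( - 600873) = -412/923 = - 2^2*13^( - 1 )*71^( - 1 )*103^1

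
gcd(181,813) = 1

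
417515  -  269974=147541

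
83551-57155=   26396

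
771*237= 182727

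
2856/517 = 5 + 271/517 = 5.52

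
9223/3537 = 9223/3537 = 2.61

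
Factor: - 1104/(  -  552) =2 = 2^1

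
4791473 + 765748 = 5557221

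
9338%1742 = 628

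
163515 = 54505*3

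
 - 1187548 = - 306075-881473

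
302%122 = 58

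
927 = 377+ 550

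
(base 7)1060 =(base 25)FA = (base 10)385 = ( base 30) cp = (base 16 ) 181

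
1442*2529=3646818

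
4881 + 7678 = 12559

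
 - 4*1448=-5792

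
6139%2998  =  143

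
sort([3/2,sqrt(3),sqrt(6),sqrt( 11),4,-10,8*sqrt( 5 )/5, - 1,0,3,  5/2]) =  [-10, - 1,0,3/2,sqrt(3),sqrt (6), 5/2,3,sqrt(11) , 8 * sqrt(  5 )/5,4]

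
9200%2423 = 1931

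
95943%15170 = 4923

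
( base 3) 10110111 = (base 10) 2524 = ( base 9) 3414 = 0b100111011100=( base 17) 8c8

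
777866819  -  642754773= 135112046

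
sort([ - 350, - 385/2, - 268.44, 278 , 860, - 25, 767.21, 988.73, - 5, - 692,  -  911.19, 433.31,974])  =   [ - 911.19, - 692, - 350, - 268.44, - 385/2, - 25, - 5,  278,  433.31, 767.21, 860, 974, 988.73 ]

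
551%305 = 246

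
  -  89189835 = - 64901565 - 24288270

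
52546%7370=956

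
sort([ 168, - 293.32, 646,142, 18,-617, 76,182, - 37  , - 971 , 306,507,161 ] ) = [ - 971, - 617, - 293.32, - 37, 18,  76,142, 161,168,182 , 306,507, 646 ] 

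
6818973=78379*87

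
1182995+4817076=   6000071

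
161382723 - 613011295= - 451628572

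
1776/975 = 1+267/325 = 1.82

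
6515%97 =16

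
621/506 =27/22 = 1.23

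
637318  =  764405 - 127087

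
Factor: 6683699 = 11^1*349^1*1741^1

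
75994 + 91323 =167317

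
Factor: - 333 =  - 3^2*37^1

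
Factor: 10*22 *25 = 5500 = 2^2 * 5^3 * 11^1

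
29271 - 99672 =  - 70401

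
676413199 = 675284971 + 1128228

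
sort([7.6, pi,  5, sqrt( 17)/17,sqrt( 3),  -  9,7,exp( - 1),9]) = [ - 9,sqrt( 17 )/17, exp( - 1 ),sqrt( 3 ),pi,5,7, 7.6,9]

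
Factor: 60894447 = 3^1*31^1*654779^1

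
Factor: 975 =3^1*5^2*13^1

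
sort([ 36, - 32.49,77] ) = [-32.49 , 36,77] 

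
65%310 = 65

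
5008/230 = 21+89/115  =  21.77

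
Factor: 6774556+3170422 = 9944978 = 2^1*383^1*12983^1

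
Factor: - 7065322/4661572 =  - 2^( - 1 )*11^1*47^1*251^(-1)*4643^ ( - 1)*6833^1 = - 3532661/2330786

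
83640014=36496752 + 47143262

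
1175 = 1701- 526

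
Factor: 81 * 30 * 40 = 2^4* 3^5*5^2 = 97200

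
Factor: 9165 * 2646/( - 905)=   -  4850118/181= - 2^1*3^4*7^2*13^1 * 47^1*181^ ( - 1) 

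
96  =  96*1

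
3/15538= 3/15538  =  0.00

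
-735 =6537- 7272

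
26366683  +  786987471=813354154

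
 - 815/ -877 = 815/877 = 0.93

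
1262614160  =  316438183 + 946175977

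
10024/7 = 1432 = 1432.00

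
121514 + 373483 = 494997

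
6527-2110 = 4417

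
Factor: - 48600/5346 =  - 2^2*5^2 * 11^( - 1 )= - 100/11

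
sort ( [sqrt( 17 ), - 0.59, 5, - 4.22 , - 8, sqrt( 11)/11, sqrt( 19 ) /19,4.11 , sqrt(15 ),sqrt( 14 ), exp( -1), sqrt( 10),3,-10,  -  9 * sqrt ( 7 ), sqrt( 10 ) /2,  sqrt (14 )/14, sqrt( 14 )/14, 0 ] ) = [ - 9 * sqrt( 7), - 10, - 8, - 4.22, - 0.59, 0,sqrt ( 19 )/19,sqrt( 14) /14,  sqrt( 14 )/14,sqrt(11) /11,exp( - 1),sqrt (10 ) /2 , 3,sqrt( 10 ),sqrt(14), sqrt( 15), 4.11,sqrt( 17 ),5]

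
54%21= 12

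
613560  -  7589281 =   -  6975721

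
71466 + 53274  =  124740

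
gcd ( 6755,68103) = 7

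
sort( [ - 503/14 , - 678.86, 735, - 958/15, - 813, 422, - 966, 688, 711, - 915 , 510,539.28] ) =[ - 966 , - 915, - 813, - 678.86, - 958/15, - 503/14,422,510, 539.28, 688,711,  735 ]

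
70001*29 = 2030029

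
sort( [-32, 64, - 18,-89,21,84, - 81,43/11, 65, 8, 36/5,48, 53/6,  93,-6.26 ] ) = [ - 89, - 81, - 32, - 18,-6.26, 43/11, 36/5, 8,53/6, 21, 48,64, 65,84, 93] 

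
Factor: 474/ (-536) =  - 2^( - 2)  *3^1*67^( - 1 ) * 79^1 = - 237/268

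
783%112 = 111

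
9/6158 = 9/6158 = 0.00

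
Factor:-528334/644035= - 2^1*5^( - 1 )*7^ ( - 1 )*18401^( - 1) *264167^1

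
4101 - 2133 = 1968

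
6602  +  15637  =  22239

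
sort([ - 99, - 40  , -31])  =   [ - 99, -40,-31 ]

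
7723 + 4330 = 12053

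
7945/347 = 22 + 311/347 = 22.90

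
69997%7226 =4963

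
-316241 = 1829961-2146202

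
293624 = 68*4318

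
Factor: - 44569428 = -2^2*3^1 * 809^1 * 4591^1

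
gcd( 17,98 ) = 1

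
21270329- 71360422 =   -  50090093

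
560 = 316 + 244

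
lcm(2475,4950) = 4950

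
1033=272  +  761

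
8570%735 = 485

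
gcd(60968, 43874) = 2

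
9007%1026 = 799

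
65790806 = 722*91123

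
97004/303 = 97004/303 =320.15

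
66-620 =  - 554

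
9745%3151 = 292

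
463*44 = 20372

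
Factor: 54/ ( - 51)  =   - 2^1*3^2*17^ ( - 1 )= - 18/17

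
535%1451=535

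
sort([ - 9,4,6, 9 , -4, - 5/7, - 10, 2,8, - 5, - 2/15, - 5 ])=[ - 10, - 9, - 5, - 5, - 4, - 5/7, - 2/15,2, 4, 6,8,  9 ] 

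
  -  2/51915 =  - 1+51913/51915 = -  0.00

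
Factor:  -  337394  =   - 2^1*168697^1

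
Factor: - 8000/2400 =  - 10/3 = -2^1 * 3^( - 1)*5^1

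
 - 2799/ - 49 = 2799/49 = 57.12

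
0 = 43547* 0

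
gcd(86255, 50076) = 13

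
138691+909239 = 1047930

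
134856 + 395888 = 530744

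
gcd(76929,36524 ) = 1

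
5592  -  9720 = -4128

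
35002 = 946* 37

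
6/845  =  6/845 = 0.01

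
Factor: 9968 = 2^4*7^1*89^1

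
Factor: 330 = 2^1 * 3^1*5^1* 11^1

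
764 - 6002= - 5238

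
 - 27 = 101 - 128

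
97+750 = 847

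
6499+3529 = 10028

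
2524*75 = 189300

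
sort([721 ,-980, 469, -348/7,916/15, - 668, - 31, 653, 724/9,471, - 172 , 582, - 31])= [ - 980,  -  668, - 172, - 348/7, - 31, - 31,916/15, 724/9,469,471,582,653,721] 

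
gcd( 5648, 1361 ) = 1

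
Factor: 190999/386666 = 491/994 = 2^(-1 ) *7^( - 1)*71^( - 1) * 491^1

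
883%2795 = 883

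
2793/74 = 37 + 55/74 =37.74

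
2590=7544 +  - 4954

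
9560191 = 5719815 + 3840376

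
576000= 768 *750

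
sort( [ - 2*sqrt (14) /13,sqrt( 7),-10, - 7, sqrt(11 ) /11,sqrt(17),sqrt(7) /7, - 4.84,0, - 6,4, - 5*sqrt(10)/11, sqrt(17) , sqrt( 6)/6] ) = [ - 10, - 7, - 6, - 4.84, - 5*sqrt (10)/11, - 2*sqrt(14) /13, 0, sqrt(11)/11,sqrt(7 )/7, sqrt (6 )/6,sqrt(7),4,sqrt( 17),sqrt(17)]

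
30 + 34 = 64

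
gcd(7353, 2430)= 9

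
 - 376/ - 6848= 47/856 = 0.05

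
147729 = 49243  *3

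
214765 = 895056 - 680291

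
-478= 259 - 737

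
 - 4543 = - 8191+3648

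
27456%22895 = 4561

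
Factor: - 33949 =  - 17^1*1997^1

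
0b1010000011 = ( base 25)10I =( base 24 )12J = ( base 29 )m5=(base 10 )643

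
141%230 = 141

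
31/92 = 31/92 = 0.34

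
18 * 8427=151686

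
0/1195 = 0 = 0.00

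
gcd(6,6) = 6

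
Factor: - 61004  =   - 2^2*101^1*151^1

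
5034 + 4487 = 9521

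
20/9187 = 20/9187= 0.00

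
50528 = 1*50528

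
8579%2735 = 374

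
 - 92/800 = - 1 + 177/200 = - 0.12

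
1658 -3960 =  - 2302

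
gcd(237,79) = 79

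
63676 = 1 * 63676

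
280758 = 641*438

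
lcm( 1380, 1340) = 92460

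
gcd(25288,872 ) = 872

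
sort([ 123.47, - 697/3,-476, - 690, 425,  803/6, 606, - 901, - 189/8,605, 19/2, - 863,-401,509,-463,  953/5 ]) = [  -  901,-863, - 690, - 476, - 463, - 401, - 697/3, - 189/8, 19/2,123.47, 803/6, 953/5,425, 509,605, 606 ]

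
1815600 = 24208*75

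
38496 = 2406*16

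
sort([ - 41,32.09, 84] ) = [ - 41, 32.09,  84]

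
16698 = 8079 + 8619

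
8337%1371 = 111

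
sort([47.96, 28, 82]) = [28, 47.96, 82]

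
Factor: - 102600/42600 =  - 171/71 = - 3^2*19^1*71^( - 1) 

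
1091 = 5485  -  4394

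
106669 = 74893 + 31776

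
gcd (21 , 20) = 1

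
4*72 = 288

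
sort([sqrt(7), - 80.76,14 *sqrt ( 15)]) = [-80.76, sqrt( 7 ),14* sqrt( 15)]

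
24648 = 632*39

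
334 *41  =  13694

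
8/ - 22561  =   - 8/22561 = - 0.00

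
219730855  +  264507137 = 484237992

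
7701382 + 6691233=14392615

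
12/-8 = - 3/2 = - 1.50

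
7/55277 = 7/55277 = 0.00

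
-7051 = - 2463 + -4588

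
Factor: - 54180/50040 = - 301/278 = - 2^(-1)*7^1  *43^1*139^(-1 ) 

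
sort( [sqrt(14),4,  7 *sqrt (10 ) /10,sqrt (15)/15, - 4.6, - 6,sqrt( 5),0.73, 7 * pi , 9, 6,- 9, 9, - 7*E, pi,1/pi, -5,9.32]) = [ - 7*E, - 9, - 6, - 5, - 4.6,  sqrt(15 )/15, 1/pi, 0.73,7*sqrt(10)/10,sqrt(5),pi,  sqrt(14),4,6 , 9,9,9.32,7  *pi]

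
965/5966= 965/5966  =  0.16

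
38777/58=668+33/58= 668.57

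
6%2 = 0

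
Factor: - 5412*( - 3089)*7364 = 2^4* 3^1*7^1 * 11^1*41^1 * 263^1*3089^1 = 123108907152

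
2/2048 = 1/1024 = 0.00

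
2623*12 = 31476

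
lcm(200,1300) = 2600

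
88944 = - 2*(-44472) 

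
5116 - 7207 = -2091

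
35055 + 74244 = 109299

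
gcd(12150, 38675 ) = 25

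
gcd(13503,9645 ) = 1929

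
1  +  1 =2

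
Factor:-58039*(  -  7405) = 429778795 = 5^1*127^1 * 457^1*1481^1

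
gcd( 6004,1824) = 76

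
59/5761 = 59/5761 =0.01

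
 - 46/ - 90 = 23/45 = 0.51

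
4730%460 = 130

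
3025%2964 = 61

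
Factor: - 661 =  - 661^1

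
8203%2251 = 1450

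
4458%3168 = 1290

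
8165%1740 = 1205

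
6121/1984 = 6121/1984 = 3.09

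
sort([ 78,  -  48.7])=[ - 48.7, 78]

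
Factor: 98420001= 3^1 * 32806667^1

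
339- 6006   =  -5667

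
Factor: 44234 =2^1*17^1 * 1301^1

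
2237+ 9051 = 11288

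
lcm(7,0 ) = 0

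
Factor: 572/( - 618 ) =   -  286/309=- 2^1*3^ ( - 1 )*11^1*13^1*103^(  -  1 )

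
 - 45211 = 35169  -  80380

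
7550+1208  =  8758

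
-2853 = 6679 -9532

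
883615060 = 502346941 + 381268119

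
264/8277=88/2759 = 0.03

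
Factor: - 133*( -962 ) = 2^1*7^1*13^1 * 19^1 * 37^1  =  127946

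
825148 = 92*8969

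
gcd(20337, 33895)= 6779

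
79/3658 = 79/3658 = 0.02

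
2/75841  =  2/75841 = 0.00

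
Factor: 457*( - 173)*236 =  - 18658396 = -2^2*59^1*173^1 * 457^1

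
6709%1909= 982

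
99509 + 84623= 184132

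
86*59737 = 5137382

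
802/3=267 + 1/3 =267.33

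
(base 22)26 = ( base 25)20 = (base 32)1I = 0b110010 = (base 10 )50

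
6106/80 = 3053/40 = 76.33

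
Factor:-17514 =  - 2^1 * 3^2*7^1*139^1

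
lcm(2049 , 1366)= 4098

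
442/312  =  1+5/12 = 1.42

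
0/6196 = 0 = 0.00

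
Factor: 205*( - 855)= -3^2*5^2 * 19^1*41^1 = - 175275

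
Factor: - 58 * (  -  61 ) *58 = 2^2*29^2* 61^1= 205204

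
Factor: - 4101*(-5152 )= 2^5*3^1*7^1*23^1*1367^1 = 21128352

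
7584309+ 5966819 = 13551128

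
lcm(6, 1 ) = 6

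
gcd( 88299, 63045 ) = 9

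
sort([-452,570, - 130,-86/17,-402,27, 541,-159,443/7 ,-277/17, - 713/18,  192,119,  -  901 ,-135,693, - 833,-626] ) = [  -  901, - 833 ,-626,-452, - 402,-159,-135, - 130 ,-713/18,-277/17, - 86/17, 27 , 443/7, 119,192,541,570 , 693]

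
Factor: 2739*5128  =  2^3*3^1 * 11^1* 83^1*641^1 =14045592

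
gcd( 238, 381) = 1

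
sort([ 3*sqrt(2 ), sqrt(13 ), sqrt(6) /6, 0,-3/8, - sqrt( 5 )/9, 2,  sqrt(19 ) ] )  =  [-3/8, - sqrt(5) /9, 0,sqrt(6 )/6, 2,sqrt ( 13 ), 3*sqrt (2 ),sqrt( 19 ) ] 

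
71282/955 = 71282/955 = 74.64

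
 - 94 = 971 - 1065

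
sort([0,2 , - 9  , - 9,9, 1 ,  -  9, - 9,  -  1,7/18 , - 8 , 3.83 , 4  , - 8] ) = [-9, - 9,-9, - 9, - 8, - 8 , - 1, 0,7/18,  1,2,3.83, 4 , 9] 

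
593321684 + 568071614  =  1161393298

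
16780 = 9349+7431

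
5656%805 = 21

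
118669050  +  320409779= 439078829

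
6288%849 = 345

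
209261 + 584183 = 793444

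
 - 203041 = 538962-742003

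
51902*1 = 51902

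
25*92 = 2300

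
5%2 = 1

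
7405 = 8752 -1347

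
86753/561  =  154 + 359/561= 154.64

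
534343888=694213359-159869471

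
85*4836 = 411060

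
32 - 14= 18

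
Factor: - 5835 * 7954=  - 46411590 = - 2^1*3^1 * 5^1*41^1 * 97^1 * 389^1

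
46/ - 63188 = - 1 + 31571/31594 = -  0.00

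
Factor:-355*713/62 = -8165/2 = - 2^(-1 )*5^1*23^1*71^1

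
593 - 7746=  - 7153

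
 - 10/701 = - 10/701  =  - 0.01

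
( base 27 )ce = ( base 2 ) 101010010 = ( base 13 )200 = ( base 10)338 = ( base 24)e2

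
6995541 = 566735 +6428806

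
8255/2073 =8255/2073  =  3.98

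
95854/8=47927/4 = 11981.75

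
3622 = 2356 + 1266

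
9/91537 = 9/91537 = 0.00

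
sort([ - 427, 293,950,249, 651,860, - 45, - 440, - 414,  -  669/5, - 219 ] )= [ - 440,-427, - 414,-219, - 669/5, - 45 , 249 , 293, 651, 860, 950 ] 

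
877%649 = 228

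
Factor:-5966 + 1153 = - 4813^1 = - 4813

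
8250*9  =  74250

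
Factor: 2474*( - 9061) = -22416914 = - 2^1 *13^1 * 17^1*41^1 * 1237^1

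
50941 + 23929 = 74870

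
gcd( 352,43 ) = 1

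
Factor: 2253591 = 3^2*241^1*1039^1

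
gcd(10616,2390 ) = 2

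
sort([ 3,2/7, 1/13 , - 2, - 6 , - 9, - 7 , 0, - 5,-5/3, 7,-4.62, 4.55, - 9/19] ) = [ - 9, - 7,-6,-5,-4.62,-2,-5/3,-9/19,0,  1/13,2/7, 3, 4.55,7 ] 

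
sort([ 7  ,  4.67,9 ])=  [4.67,7, 9]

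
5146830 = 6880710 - 1733880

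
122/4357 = 122/4357 = 0.03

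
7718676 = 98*78762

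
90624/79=1147 + 11/79 = 1147.14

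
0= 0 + 0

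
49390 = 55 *898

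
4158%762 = 348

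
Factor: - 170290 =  - 2^1*5^1*17029^1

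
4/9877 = 4/9877 = 0.00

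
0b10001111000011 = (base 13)4223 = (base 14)349D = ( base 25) EG5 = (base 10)9155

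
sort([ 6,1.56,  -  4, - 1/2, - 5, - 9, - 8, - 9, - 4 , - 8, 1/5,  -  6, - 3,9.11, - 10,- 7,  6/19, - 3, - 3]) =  [ - 10,-9, - 9 , - 8, - 8, - 7, - 6, - 5, - 4, - 4, - 3, - 3,- 3, - 1/2,1/5, 6/19, 1.56,6,9.11]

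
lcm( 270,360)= 1080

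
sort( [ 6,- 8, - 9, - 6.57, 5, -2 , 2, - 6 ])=[ - 9,-8 , - 6.57, - 6, - 2,2, 5 , 6 ]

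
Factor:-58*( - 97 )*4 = 2^3*  29^1 * 97^1 = 22504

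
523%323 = 200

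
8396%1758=1364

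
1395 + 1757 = 3152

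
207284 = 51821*4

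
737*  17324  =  12767788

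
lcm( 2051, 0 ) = 0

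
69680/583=69680/583 = 119.52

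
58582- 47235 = 11347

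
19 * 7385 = 140315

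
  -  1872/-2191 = 1872/2191 = 0.85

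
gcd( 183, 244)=61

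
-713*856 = - 610328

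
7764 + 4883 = 12647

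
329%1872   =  329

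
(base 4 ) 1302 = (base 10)114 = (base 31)3l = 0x72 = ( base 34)3c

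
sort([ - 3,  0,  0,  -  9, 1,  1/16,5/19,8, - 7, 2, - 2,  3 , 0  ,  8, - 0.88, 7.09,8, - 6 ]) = [ - 9,  -  7, - 6,-3,-2, - 0.88, 0,0,0, 1/16 , 5/19, 1, 2,3,7.09,  8,  8,  8] 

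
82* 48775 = 3999550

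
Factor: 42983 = 53^1*811^1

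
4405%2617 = 1788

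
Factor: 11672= 2^3 * 1459^1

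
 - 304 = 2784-3088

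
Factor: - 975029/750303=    - 3^( - 4)*11^1*59^ ( - 1 )*137^1*157^ ( - 1 )*647^1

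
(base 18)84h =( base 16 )A79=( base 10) 2681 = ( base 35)26L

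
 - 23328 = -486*48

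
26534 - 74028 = - 47494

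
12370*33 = 408210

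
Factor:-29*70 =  - 2030 = - 2^1*5^1*7^1 * 29^1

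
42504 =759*56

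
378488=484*782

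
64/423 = 64/423 = 0.15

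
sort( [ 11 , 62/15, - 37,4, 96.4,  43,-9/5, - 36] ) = [ - 37, - 36,- 9/5 , 4,  62/15, 11 , 43,  96.4 ] 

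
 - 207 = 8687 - 8894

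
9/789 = 3/263  =  0.01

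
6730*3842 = 25856660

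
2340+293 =2633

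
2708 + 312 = 3020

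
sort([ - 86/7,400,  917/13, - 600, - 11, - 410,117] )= [ - 600,  -  410, - 86/7, - 11,917/13,117 , 400] 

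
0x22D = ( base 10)557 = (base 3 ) 202122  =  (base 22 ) 137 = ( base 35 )fw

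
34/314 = 17/157 = 0.11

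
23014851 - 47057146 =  - 24042295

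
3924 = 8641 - 4717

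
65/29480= 13/5896 =0.00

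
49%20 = 9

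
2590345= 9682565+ - 7092220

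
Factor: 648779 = 648779^1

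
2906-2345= 561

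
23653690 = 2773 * 8530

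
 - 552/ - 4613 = 552/4613= 0.12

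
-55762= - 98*569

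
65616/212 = 309  +  27/53 = 309.51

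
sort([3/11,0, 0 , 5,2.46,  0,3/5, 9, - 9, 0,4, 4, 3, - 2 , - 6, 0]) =[ - 9,-6, - 2,0,0, 0,0,  0 , 3/11,3/5, 2.46,3,4,4 , 5,9]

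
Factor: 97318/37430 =13/5 = 5^( - 1 )*13^1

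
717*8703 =6240051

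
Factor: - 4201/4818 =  - 2^( - 1)*3^( - 1) *11^(-1 )*73^( - 1)*4201^1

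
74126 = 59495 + 14631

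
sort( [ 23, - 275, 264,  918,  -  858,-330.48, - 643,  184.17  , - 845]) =[ - 858, -845, - 643,-330.48 ,  -  275,23,184.17, 264, 918 ]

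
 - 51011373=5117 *( - 9969) 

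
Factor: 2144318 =2^1 *11^1*29^1 * 3361^1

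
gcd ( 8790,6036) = 6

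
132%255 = 132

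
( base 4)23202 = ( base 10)738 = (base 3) 1000100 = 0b1011100010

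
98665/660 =149 + 65/132  =  149.49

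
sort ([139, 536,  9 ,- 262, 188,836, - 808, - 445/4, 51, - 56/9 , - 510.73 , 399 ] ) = [ - 808, - 510.73, - 262, -445/4,-56/9,9, 51,139  ,  188,399,536,836]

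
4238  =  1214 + 3024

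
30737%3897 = 3458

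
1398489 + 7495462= 8893951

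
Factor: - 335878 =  - 2^1*29^1*5791^1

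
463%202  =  59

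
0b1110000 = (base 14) 80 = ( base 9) 134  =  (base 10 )112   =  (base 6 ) 304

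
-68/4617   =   - 1+4549/4617 = - 0.01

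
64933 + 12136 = 77069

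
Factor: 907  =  907^1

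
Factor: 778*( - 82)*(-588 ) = 2^4*3^1*  7^2*41^1*389^1 =37512048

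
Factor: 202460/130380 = 191/123 = 3^( - 1 )*41^( - 1 )*191^1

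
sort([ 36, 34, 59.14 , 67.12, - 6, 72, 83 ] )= [ - 6,34, 36, 59.14,  67.12,72, 83 ]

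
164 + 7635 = 7799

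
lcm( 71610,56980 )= 5299140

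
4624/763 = 4624/763 = 6.06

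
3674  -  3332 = 342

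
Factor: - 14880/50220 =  - 8/27 = - 2^3*3^( - 3) 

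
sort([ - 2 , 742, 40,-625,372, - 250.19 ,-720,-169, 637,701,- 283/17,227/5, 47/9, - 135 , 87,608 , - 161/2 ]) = [- 720,-625,-250.19,-169, - 135, - 161/2,-283/17,-2, 47/9,40, 227/5, 87, 372,608, 637,701 , 742] 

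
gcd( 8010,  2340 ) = 90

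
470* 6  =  2820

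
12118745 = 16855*719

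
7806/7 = 7806/7  =  1115.14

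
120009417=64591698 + 55417719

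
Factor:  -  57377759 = -61^1*940619^1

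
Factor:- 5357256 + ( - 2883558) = - 8240814 = -2^1*3^2*29^1  *15787^1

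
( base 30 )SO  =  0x360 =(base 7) 2343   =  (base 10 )864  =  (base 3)1012000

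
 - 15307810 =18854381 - 34162191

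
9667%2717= 1516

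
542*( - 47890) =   -  25956380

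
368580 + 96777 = 465357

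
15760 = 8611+7149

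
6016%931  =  430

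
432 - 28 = 404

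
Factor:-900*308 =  - 277200 =-2^4 *3^2*5^2*7^1*11^1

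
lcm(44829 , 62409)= 3182859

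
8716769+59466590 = 68183359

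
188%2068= 188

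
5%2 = 1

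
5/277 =5/277 = 0.02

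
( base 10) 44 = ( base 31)1d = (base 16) 2C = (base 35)19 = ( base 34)1A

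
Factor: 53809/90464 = 2^(- 5)*7^1*11^ ( - 1 )*257^ (-1)*7687^1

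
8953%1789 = 8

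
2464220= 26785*92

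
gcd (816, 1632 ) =816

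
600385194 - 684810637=  -  84425443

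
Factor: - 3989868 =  - 2^2*3^1*332489^1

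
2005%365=180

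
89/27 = 89/27 = 3.30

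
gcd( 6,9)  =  3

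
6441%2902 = 637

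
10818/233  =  46 + 100/233 = 46.43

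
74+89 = 163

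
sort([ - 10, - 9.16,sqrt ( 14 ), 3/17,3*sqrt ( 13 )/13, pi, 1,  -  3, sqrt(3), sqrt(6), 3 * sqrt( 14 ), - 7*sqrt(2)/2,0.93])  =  [ - 10,-9.16,-7*sqrt( 2 )/2, - 3, 3/17, 3*sqrt( 13)/13, 0.93,1,sqrt(3), sqrt(6 ), pi, sqrt( 14),3*sqrt( 14 )]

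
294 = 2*147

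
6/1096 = 3/548 = 0.01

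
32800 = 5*6560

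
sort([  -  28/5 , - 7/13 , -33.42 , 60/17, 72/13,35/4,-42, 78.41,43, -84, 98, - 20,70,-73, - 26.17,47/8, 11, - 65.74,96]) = [ - 84, - 73, - 65.74,-42 , - 33.42, - 26.17, - 20,  -  28/5 , - 7/13 , 60/17,72/13, 47/8,35/4, 11, 43, 70,78.41,96, 98]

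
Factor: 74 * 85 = 6290 = 2^1*5^1*17^1*37^1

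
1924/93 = 20 +64/93 =20.69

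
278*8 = 2224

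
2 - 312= - 310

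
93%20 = 13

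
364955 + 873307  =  1238262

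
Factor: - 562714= - 2^1*281357^1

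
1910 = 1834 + 76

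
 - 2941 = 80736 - 83677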